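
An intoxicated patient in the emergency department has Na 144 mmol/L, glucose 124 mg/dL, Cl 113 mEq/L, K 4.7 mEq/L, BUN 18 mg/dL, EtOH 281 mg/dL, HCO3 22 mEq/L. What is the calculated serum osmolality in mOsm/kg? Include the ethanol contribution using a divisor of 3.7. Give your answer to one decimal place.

377.3 mOsm/kg

Calculated osmolality = 2·Na + glucose/18 + BUN/2.8 + ethanol/3.7
= 2·144 + 124/18 + 18/2.8 + 281/3.7
= 288 + 6.89 + 6.43 + 75.95
= 377.27 mOsm/kg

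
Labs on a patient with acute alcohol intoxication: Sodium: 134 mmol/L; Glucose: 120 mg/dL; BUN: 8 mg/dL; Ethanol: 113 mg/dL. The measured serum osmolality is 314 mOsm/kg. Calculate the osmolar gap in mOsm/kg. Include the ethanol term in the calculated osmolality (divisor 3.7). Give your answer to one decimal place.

5.9 mOsm/kg

Calculated osmolality = 2·Na + glucose/18 + BUN/2.8 + ethanol/3.7
= 2·134 + 120/18 + 8/2.8 + 113/3.7
= 268 + 6.67 + 2.86 + 30.54
= 308.07 mOsm/kg ≈ 308.1 mOsm/kg
Osmolar gap = measured − calculated = 314 − 308.1 = 5.9 mOsm/kg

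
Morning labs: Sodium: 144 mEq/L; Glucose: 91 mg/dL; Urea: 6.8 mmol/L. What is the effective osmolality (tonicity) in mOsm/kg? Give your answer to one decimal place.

Effective osmolality excludes urea (freely permeant across cell membranes):
2·Na + glucose/18
= 2·144 + 91/18
= 288 + 5.06
= 293.06 mOsm/kg

293.1 mOsm/kg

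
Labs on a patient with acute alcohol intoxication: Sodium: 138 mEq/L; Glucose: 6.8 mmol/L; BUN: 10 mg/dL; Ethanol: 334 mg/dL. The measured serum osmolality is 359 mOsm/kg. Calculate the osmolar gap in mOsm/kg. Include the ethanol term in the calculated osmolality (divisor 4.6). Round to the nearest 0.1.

0.0 mOsm/kg

Calculated osmolality = 2·Na + glucose + BUN/2.8 + ethanol/4.6
= 2·138 + 6.8 + 10/2.8 + 334/4.6
= 276 + 6.80 + 3.57 + 72.61
= 358.98 mOsm/kg ≈ 359.0 mOsm/kg
Osmolar gap = measured − calculated = 359 − 359.0 = 0.0 mOsm/kg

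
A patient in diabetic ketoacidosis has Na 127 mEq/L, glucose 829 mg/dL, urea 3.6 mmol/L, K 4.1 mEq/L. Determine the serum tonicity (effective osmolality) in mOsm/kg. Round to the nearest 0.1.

300.1 mOsm/kg

Effective osmolality excludes urea (freely permeant across cell membranes):
2·Na + glucose/18
= 2·127 + 829/18
= 254 + 46.06
= 300.06 mOsm/kg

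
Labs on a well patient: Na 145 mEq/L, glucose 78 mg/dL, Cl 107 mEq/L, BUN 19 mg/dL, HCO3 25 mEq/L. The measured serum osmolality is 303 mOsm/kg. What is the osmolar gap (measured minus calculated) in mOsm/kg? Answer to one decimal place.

Calculated osmolality = 2·Na + glucose/18 + BUN/2.8
= 2·145 + 78/18 + 19/2.8
= 290 + 4.33 + 6.79
= 301.12 mOsm/kg ≈ 301.1 mOsm/kg
Osmolar gap = measured − calculated = 303 − 301.1 = 1.9 mOsm/kg

1.9 mOsm/kg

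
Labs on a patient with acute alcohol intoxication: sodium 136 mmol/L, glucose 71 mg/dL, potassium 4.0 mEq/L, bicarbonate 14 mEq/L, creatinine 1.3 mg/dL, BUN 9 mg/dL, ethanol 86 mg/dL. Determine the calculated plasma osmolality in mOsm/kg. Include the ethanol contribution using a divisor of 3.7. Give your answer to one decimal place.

302.4 mOsm/kg

Calculated osmolality = 2·Na + glucose/18 + BUN/2.8 + ethanol/3.7
= 2·136 + 71/18 + 9/2.8 + 86/3.7
= 272 + 3.94 + 3.21 + 23.24
= 302.39 mOsm/kg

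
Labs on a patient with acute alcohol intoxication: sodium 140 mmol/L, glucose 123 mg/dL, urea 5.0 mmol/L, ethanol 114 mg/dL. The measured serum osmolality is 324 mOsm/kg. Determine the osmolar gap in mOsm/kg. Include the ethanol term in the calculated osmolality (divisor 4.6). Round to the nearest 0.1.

7.4 mOsm/kg

Calculated osmolality = 2·Na + glucose/18 + urea + ethanol/4.6
= 2·140 + 123/18 + 5 + 114/4.6
= 280 + 6.83 + 5 + 24.78
= 316.61 mOsm/kg ≈ 316.6 mOsm/kg
Osmolar gap = measured − calculated = 324 − 316.6 = 7.4 mOsm/kg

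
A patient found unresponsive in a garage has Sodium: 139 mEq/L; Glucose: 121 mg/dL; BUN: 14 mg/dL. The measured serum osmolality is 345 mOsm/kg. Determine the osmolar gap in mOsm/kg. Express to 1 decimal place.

55.3 mOsm/kg

Calculated osmolality = 2·Na + glucose/18 + BUN/2.8
= 2·139 + 121/18 + 14/2.8
= 278 + 6.72 + 5
= 289.72 mOsm/kg ≈ 289.7 mOsm/kg
Osmolar gap = measured − calculated = 345 − 289.7 = 55.3 mOsm/kg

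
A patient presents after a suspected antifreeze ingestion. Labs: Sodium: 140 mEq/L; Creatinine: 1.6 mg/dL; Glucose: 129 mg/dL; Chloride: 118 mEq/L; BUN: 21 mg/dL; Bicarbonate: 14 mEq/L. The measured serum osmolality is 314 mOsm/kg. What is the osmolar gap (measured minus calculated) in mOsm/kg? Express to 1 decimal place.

Calculated osmolality = 2·Na + glucose/18 + BUN/2.8
= 2·140 + 129/18 + 21/2.8
= 280 + 7.17 + 7.50
= 294.67 mOsm/kg ≈ 294.7 mOsm/kg
Osmolar gap = measured − calculated = 314 − 294.7 = 19.3 mOsm/kg

19.3 mOsm/kg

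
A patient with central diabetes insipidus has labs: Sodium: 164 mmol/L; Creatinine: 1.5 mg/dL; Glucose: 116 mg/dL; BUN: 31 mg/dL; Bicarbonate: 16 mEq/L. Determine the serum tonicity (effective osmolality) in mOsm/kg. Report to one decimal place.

Effective osmolality excludes urea (freely permeant across cell membranes):
2·Na + glucose/18
= 2·164 + 116/18
= 328 + 6.44
= 334.44 mOsm/kg

334.4 mOsm/kg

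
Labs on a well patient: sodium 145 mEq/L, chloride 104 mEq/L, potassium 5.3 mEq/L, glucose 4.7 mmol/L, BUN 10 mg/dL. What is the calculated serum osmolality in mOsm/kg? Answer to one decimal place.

Calculated osmolality = 2·Na + glucose + BUN/2.8
= 2·145 + 4.7 + 10/2.8
= 290 + 4.70 + 3.57
= 298.27 mOsm/kg

298.3 mOsm/kg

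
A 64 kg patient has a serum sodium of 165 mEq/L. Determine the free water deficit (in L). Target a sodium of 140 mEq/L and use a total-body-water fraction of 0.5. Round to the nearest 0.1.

TBW = 0.5 · 64 = 32 L
Free water deficit = TBW · (Na/140 − 1)
= 32 · (165/140 − 1)
= 32 · 0.1786
= 5.72 L

5.7 L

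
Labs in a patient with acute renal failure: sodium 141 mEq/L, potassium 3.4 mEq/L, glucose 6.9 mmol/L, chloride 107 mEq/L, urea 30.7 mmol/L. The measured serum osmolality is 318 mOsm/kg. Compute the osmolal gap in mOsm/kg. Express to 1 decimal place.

Calculated osmolality = 2·Na + glucose + urea
= 2·141 + 6.9 + 30.7
= 282 + 6.90 + 30.70
= 319.6 mOsm/kg ≈ 319.6 mOsm/kg
Osmolar gap = measured − calculated = 318 − 319.6 = -1.6 mOsm/kg

-1.6 mOsm/kg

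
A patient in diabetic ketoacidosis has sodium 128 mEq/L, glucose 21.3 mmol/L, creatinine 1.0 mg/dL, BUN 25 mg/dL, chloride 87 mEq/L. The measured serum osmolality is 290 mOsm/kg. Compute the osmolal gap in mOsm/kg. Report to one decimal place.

3.8 mOsm/kg

Calculated osmolality = 2·Na + glucose + BUN/2.8
= 2·128 + 21.3 + 25/2.8
= 256 + 21.30 + 8.93
= 286.23 mOsm/kg ≈ 286.2 mOsm/kg
Osmolar gap = measured − calculated = 290 − 286.2 = 3.8 mOsm/kg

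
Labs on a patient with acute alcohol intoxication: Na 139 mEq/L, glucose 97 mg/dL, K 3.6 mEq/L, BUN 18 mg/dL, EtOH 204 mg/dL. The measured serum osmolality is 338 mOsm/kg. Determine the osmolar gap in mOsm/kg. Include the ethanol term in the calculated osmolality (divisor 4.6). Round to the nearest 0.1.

3.8 mOsm/kg

Calculated osmolality = 2·Na + glucose/18 + BUN/2.8 + ethanol/4.6
= 2·139 + 97/18 + 18/2.8 + 204/4.6
= 278 + 5.39 + 6.43 + 44.35
= 334.17 mOsm/kg ≈ 334.2 mOsm/kg
Osmolar gap = measured − calculated = 338 − 334.2 = 3.8 mOsm/kg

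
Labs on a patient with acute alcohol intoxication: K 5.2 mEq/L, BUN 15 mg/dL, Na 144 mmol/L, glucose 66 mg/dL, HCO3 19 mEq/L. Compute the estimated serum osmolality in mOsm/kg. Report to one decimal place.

Calculated osmolality = 2·Na + glucose/18 + BUN/2.8
= 2·144 + 66/18 + 15/2.8
= 288 + 3.67 + 5.36
= 297.03 mOsm/kg

297.0 mOsm/kg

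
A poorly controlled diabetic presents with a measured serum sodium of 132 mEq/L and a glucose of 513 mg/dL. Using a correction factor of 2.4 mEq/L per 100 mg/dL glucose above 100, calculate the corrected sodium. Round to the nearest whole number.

Corrected Na = measured Na + 2.4 · (glucose − 100)/100
= 132 + 2.4 · (513 − 100)/100
= 132 + 9.9
= 141.9 mEq/L

142 mEq/L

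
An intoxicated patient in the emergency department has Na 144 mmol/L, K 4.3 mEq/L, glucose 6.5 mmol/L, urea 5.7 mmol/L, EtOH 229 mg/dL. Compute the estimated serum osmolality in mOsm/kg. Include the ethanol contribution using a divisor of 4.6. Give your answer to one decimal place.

350.0 mOsm/kg

Calculated osmolality = 2·Na + glucose + urea + ethanol/4.6
= 2·144 + 6.5 + 5.7 + 229/4.6
= 288 + 6.50 + 5.70 + 49.78
= 349.98 mOsm/kg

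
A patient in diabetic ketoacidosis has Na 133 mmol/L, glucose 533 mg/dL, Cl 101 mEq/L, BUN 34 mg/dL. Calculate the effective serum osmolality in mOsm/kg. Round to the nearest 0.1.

Effective osmolality excludes urea (freely permeant across cell membranes):
2·Na + glucose/18
= 2·133 + 533/18
= 266 + 29.61
= 295.61 mOsm/kg

295.6 mOsm/kg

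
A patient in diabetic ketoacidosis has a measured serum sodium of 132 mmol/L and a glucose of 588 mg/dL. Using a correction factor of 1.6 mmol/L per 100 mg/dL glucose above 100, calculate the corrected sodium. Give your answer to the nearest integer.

140 mmol/L

Corrected Na = measured Na + 1.6 · (glucose − 100)/100
= 132 + 1.6 · (588 − 100)/100
= 132 + 7.8
= 139.8 mmol/L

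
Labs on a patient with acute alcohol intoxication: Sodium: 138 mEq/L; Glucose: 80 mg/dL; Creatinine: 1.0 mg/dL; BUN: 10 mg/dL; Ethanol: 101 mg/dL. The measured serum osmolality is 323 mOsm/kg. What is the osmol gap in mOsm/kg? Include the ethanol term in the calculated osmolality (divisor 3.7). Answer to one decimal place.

Calculated osmolality = 2·Na + glucose/18 + BUN/2.8 + ethanol/3.7
= 2·138 + 80/18 + 10/2.8 + 101/3.7
= 276 + 4.44 + 3.57 + 27.30
= 311.31 mOsm/kg ≈ 311.3 mOsm/kg
Osmolar gap = measured − calculated = 323 − 311.3 = 11.7 mOsm/kg

11.7 mOsm/kg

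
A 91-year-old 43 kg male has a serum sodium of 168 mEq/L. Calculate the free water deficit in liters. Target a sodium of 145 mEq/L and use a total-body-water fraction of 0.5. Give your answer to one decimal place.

3.4 L

TBW = 0.5 · 43 = 21.5 L
Free water deficit = TBW · (Na/145 − 1)
= 21.5 · (168/145 − 1)
= 21.5 · 0.1586
= 3.41 L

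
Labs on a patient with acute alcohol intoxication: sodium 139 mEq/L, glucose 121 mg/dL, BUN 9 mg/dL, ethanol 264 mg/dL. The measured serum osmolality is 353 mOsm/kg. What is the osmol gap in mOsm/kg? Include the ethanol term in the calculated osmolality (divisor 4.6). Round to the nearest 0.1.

7.7 mOsm/kg

Calculated osmolality = 2·Na + glucose/18 + BUN/2.8 + ethanol/4.6
= 2·139 + 121/18 + 9/2.8 + 264/4.6
= 278 + 6.72 + 3.21 + 57.39
= 345.32 mOsm/kg ≈ 345.3 mOsm/kg
Osmolar gap = measured − calculated = 353 − 345.3 = 7.7 mOsm/kg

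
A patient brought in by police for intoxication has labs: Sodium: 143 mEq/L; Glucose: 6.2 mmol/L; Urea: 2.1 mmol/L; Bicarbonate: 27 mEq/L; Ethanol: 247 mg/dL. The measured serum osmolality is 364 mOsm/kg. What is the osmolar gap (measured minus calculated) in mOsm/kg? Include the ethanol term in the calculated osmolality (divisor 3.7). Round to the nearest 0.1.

2.9 mOsm/kg

Calculated osmolality = 2·Na + glucose + urea + ethanol/3.7
= 2·143 + 6.2 + 2.1 + 247/3.7
= 286 + 6.20 + 2.10 + 66.76
= 361.06 mOsm/kg ≈ 361.1 mOsm/kg
Osmolar gap = measured − calculated = 364 − 361.1 = 2.9 mOsm/kg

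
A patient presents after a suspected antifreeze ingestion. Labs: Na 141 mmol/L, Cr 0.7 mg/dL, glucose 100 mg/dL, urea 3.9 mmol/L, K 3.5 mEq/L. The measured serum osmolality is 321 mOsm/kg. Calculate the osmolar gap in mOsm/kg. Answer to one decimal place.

29.5 mOsm/kg

Calculated osmolality = 2·Na + glucose/18 + urea
= 2·141 + 100/18 + 3.9
= 282 + 5.56 + 3.90
= 291.46 mOsm/kg ≈ 291.5 mOsm/kg
Osmolar gap = measured − calculated = 321 − 291.5 = 29.5 mOsm/kg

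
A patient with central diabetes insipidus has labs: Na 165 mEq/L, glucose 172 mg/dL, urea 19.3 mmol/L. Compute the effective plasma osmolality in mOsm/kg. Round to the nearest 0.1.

339.6 mOsm/kg

Effective osmolality excludes urea (freely permeant across cell membranes):
2·Na + glucose/18
= 2·165 + 172/18
= 330 + 9.56
= 339.56 mOsm/kg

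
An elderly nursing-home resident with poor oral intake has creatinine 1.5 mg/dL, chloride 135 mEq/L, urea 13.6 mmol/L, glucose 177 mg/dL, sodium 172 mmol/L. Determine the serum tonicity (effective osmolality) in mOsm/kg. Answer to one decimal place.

353.8 mOsm/kg

Effective osmolality excludes urea (freely permeant across cell membranes):
2·Na + glucose/18
= 2·172 + 177/18
= 344 + 9.83
= 353.83 mOsm/kg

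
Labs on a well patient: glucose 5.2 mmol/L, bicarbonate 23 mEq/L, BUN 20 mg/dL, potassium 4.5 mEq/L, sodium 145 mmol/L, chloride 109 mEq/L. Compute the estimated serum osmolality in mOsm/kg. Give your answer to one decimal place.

302.3 mOsm/kg

Calculated osmolality = 2·Na + glucose + BUN/2.8
= 2·145 + 5.2 + 20/2.8
= 290 + 5.20 + 7.14
= 302.34 mOsm/kg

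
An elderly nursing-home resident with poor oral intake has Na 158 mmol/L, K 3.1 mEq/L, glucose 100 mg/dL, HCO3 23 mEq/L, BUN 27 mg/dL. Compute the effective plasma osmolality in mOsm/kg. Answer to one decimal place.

Effective osmolality excludes urea (freely permeant across cell membranes):
2·Na + glucose/18
= 2·158 + 100/18
= 316 + 5.56
= 321.56 mOsm/kg

321.6 mOsm/kg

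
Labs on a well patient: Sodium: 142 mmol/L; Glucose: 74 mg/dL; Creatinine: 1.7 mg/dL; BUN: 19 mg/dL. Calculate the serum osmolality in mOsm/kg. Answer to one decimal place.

Calculated osmolality = 2·Na + glucose/18 + BUN/2.8
= 2·142 + 74/18 + 19/2.8
= 284 + 4.11 + 6.79
= 294.9 mOsm/kg

294.9 mOsm/kg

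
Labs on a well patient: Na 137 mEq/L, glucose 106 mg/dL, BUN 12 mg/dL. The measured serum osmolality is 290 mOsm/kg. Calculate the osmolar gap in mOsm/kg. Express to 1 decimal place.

Calculated osmolality = 2·Na + glucose/18 + BUN/2.8
= 2·137 + 106/18 + 12/2.8
= 274 + 5.89 + 4.29
= 284.18 mOsm/kg ≈ 284.2 mOsm/kg
Osmolar gap = measured − calculated = 290 − 284.2 = 5.8 mOsm/kg

5.8 mOsm/kg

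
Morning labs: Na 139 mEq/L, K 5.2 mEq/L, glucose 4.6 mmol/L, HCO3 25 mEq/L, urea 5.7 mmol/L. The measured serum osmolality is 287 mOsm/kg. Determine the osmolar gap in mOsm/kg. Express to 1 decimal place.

Calculated osmolality = 2·Na + glucose + urea
= 2·139 + 4.6 + 5.7
= 278 + 4.60 + 5.70
= 288.3 mOsm/kg ≈ 288.3 mOsm/kg
Osmolar gap = measured − calculated = 287 − 288.3 = -1.3 mOsm/kg

-1.3 mOsm/kg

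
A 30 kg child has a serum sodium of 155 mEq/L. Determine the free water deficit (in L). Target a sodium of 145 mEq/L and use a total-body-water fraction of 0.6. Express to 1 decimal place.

1.2 L

TBW = 0.6 · 30 = 18 L
Free water deficit = TBW · (Na/145 − 1)
= 18 · (155/145 − 1)
= 18 · 0.069
= 1.24 L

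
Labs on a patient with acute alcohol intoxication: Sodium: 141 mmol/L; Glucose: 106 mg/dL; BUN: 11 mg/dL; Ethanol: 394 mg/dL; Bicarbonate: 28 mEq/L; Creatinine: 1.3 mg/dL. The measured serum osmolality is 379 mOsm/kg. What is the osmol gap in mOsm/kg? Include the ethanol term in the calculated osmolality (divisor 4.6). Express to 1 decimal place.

Calculated osmolality = 2·Na + glucose/18 + BUN/2.8 + ethanol/4.6
= 2·141 + 106/18 + 11/2.8 + 394/4.6
= 282 + 5.89 + 3.93 + 85.65
= 377.47 mOsm/kg ≈ 377.5 mOsm/kg
Osmolar gap = measured − calculated = 379 − 377.5 = 1.5 mOsm/kg

1.5 mOsm/kg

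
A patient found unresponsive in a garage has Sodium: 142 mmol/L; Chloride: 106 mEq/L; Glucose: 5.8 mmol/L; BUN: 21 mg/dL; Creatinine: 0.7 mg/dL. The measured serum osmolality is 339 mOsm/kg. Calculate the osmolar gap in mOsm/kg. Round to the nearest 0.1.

41.7 mOsm/kg

Calculated osmolality = 2·Na + glucose + BUN/2.8
= 2·142 + 5.8 + 21/2.8
= 284 + 5.80 + 7.50
= 297.3 mOsm/kg ≈ 297.3 mOsm/kg
Osmolar gap = measured − calculated = 339 − 297.3 = 41.7 mOsm/kg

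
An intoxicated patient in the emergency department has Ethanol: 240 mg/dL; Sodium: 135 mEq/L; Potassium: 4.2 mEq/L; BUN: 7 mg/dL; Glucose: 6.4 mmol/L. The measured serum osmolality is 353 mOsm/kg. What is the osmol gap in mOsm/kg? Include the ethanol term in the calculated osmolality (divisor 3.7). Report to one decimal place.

Calculated osmolality = 2·Na + glucose + BUN/2.8 + ethanol/3.7
= 2·135 + 6.4 + 7/2.8 + 240/3.7
= 270 + 6.40 + 2.50 + 64.86
= 343.76 mOsm/kg ≈ 343.8 mOsm/kg
Osmolar gap = measured − calculated = 353 − 343.8 = 9.2 mOsm/kg

9.2 mOsm/kg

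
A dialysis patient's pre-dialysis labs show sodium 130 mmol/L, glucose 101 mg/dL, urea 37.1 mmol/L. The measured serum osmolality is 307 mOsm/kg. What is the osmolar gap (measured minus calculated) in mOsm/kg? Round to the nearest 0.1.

Calculated osmolality = 2·Na + glucose/18 + urea
= 2·130 + 101/18 + 37.1
= 260 + 5.61 + 37.10
= 302.71 mOsm/kg ≈ 302.7 mOsm/kg
Osmolar gap = measured − calculated = 307 − 302.7 = 4.3 mOsm/kg

4.3 mOsm/kg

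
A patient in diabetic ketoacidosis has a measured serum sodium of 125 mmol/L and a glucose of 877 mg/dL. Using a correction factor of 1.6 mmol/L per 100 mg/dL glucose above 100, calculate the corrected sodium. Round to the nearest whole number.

137 mmol/L

Corrected Na = measured Na + 1.6 · (glucose − 100)/100
= 125 + 1.6 · (877 − 100)/100
= 125 + 12.4
= 137.4 mmol/L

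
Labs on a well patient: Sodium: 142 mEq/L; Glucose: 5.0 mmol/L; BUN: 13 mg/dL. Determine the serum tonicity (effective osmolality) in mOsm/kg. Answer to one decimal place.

Effective osmolality excludes urea (freely permeant across cell membranes):
2·Na + glucose
= 2·142 + 5
= 284 + 5
= 289 mOsm/kg

289.0 mOsm/kg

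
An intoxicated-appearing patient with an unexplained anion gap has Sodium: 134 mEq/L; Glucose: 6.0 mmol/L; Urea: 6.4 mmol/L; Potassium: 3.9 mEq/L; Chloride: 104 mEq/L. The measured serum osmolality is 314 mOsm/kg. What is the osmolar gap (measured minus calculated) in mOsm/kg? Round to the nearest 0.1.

Calculated osmolality = 2·Na + glucose + urea
= 2·134 + 6 + 6.4
= 268 + 6 + 6.40
= 280.4 mOsm/kg ≈ 280.4 mOsm/kg
Osmolar gap = measured − calculated = 314 − 280.4 = 33.6 mOsm/kg

33.6 mOsm/kg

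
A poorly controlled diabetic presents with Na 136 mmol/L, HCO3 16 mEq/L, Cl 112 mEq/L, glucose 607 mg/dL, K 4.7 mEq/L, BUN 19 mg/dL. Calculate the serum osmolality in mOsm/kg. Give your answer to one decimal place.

Calculated osmolality = 2·Na + glucose/18 + BUN/2.8
= 2·136 + 607/18 + 19/2.8
= 272 + 33.72 + 6.79
= 312.51 mOsm/kg

312.5 mOsm/kg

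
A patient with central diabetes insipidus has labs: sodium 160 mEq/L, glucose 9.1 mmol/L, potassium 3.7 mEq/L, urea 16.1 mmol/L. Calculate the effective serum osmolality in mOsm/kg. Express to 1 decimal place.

Effective osmolality excludes urea (freely permeant across cell membranes):
2·Na + glucose
= 2·160 + 9.1
= 320 + 9.1
= 329.1 mOsm/kg

329.1 mOsm/kg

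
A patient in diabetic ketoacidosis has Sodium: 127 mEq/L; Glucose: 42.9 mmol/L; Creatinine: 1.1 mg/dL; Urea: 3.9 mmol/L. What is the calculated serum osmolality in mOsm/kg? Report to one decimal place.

300.8 mOsm/kg

Calculated osmolality = 2·Na + glucose + urea
= 2·127 + 42.9 + 3.9
= 254 + 42.90 + 3.90
= 300.8 mOsm/kg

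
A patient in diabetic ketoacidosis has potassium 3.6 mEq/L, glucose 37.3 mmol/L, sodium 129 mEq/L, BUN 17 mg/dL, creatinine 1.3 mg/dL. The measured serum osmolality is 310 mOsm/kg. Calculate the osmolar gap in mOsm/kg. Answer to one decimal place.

Calculated osmolality = 2·Na + glucose + BUN/2.8
= 2·129 + 37.3 + 17/2.8
= 258 + 37.30 + 6.07
= 301.37 mOsm/kg ≈ 301.4 mOsm/kg
Osmolar gap = measured − calculated = 310 − 301.4 = 8.6 mOsm/kg

8.6 mOsm/kg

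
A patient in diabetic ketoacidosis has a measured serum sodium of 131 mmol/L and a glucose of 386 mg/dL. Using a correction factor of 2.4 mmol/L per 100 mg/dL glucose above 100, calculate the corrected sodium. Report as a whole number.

138 mmol/L

Corrected Na = measured Na + 2.4 · (glucose − 100)/100
= 131 + 2.4 · (386 − 100)/100
= 131 + 6.9
= 137.9 mmol/L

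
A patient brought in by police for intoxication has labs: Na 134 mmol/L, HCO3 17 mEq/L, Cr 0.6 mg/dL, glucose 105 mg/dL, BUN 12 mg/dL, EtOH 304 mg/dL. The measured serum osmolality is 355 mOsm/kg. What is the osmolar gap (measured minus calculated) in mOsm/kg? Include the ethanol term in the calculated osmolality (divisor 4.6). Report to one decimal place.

10.8 mOsm/kg

Calculated osmolality = 2·Na + glucose/18 + BUN/2.8 + ethanol/4.6
= 2·134 + 105/18 + 12/2.8 + 304/4.6
= 268 + 5.83 + 4.29 + 66.09
= 344.21 mOsm/kg ≈ 344.2 mOsm/kg
Osmolar gap = measured − calculated = 355 − 344.2 = 10.8 mOsm/kg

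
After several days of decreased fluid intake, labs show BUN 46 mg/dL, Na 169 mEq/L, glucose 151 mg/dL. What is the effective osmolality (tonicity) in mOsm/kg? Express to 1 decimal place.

Effective osmolality excludes urea (freely permeant across cell membranes):
2·Na + glucose/18
= 2·169 + 151/18
= 338 + 8.39
= 346.39 mOsm/kg

346.4 mOsm/kg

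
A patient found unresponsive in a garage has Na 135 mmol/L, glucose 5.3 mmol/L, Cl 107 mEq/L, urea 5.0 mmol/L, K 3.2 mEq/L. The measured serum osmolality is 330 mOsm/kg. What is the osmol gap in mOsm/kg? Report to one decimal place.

49.7 mOsm/kg

Calculated osmolality = 2·Na + glucose + urea
= 2·135 + 5.3 + 5
= 270 + 5.30 + 5
= 280.3 mOsm/kg ≈ 280.3 mOsm/kg
Osmolar gap = measured − calculated = 330 − 280.3 = 49.7 mOsm/kg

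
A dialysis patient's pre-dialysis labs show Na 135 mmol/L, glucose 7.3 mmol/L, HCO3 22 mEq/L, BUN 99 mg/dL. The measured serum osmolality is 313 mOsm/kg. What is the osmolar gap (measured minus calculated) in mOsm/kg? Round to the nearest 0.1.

0.3 mOsm/kg

Calculated osmolality = 2·Na + glucose + BUN/2.8
= 2·135 + 7.3 + 99/2.8
= 270 + 7.30 + 35.36
= 312.66 mOsm/kg ≈ 312.7 mOsm/kg
Osmolar gap = measured − calculated = 313 − 312.7 = 0.3 mOsm/kg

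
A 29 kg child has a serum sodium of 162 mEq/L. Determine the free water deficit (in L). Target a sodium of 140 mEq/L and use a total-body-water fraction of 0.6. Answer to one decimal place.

2.7 L

TBW = 0.6 · 29 = 17.4 L
Free water deficit = TBW · (Na/140 − 1)
= 17.4 · (162/140 − 1)
= 17.4 · 0.1571
= 2.73 L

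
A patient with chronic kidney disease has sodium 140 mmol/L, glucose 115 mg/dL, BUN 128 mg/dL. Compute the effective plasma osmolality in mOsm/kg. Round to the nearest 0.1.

286.4 mOsm/kg

Effective osmolality excludes urea (freely permeant across cell membranes):
2·Na + glucose/18
= 2·140 + 115/18
= 280 + 6.39
= 286.39 mOsm/kg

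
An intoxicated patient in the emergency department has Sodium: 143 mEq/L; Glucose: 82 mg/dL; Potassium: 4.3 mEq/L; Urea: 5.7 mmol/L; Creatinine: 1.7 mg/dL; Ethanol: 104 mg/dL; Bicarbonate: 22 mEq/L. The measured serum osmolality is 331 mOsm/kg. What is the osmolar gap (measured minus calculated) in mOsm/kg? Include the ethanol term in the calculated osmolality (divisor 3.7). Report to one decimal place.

6.6 mOsm/kg

Calculated osmolality = 2·Na + glucose/18 + urea + ethanol/3.7
= 2·143 + 82/18 + 5.7 + 104/3.7
= 286 + 4.56 + 5.70 + 28.11
= 324.37 mOsm/kg ≈ 324.4 mOsm/kg
Osmolar gap = measured − calculated = 331 − 324.4 = 6.6 mOsm/kg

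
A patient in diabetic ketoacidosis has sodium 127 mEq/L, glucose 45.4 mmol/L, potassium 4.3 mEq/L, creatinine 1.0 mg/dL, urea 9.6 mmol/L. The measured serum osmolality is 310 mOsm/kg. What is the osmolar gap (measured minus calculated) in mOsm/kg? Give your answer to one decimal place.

1.0 mOsm/kg

Calculated osmolality = 2·Na + glucose + urea
= 2·127 + 45.4 + 9.6
= 254 + 45.40 + 9.60
= 309 mOsm/kg ≈ 309.0 mOsm/kg
Osmolar gap = measured − calculated = 310 − 309.0 = 1.0 mOsm/kg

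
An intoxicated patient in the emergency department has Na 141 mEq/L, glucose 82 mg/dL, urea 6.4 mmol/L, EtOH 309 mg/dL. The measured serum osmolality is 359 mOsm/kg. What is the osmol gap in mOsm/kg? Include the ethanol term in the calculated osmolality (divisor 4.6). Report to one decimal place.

-1.1 mOsm/kg

Calculated osmolality = 2·Na + glucose/18 + urea + ethanol/4.6
= 2·141 + 82/18 + 6.4 + 309/4.6
= 282 + 4.56 + 6.40 + 67.17
= 360.13 mOsm/kg ≈ 360.1 mOsm/kg
Osmolar gap = measured − calculated = 359 − 360.1 = -1.1 mOsm/kg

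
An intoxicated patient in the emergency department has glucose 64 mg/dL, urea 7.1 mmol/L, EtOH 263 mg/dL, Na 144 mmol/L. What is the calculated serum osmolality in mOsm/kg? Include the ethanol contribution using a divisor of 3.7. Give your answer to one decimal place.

Calculated osmolality = 2·Na + glucose/18 + urea + ethanol/3.7
= 2·144 + 64/18 + 7.1 + 263/3.7
= 288 + 3.56 + 7.10 + 71.08
= 369.74 mOsm/kg

369.7 mOsm/kg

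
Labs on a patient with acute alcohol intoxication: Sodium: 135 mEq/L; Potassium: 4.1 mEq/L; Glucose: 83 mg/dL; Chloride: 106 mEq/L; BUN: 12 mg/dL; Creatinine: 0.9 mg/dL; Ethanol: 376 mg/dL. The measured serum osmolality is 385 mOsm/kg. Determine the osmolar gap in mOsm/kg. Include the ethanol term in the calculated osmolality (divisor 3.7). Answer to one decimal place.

Calculated osmolality = 2·Na + glucose/18 + BUN/2.8 + ethanol/3.7
= 2·135 + 83/18 + 12/2.8 + 376/3.7
= 270 + 4.61 + 4.29 + 101.62
= 380.52 mOsm/kg ≈ 380.5 mOsm/kg
Osmolar gap = measured − calculated = 385 − 380.5 = 4.5 mOsm/kg

4.5 mOsm/kg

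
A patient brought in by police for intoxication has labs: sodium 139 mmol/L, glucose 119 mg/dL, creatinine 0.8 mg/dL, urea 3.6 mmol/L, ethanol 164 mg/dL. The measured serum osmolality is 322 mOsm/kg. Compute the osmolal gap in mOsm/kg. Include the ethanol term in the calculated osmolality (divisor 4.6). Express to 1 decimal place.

Calculated osmolality = 2·Na + glucose/18 + urea + ethanol/4.6
= 2·139 + 119/18 + 3.6 + 164/4.6
= 278 + 6.61 + 3.60 + 35.65
= 323.86 mOsm/kg ≈ 323.9 mOsm/kg
Osmolar gap = measured − calculated = 322 − 323.9 = -1.9 mOsm/kg

-1.9 mOsm/kg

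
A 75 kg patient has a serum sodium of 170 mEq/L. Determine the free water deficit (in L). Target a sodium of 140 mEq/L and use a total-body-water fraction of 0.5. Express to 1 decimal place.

8.0 L

TBW = 0.5 · 75 = 37.5 L
Free water deficit = TBW · (Na/140 − 1)
= 37.5 · (170/140 − 1)
= 37.5 · 0.2143
= 8.04 L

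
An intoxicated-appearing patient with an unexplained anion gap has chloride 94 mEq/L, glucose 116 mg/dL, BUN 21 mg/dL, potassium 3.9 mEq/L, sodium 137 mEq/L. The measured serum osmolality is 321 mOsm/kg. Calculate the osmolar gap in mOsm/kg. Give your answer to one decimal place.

33.1 mOsm/kg

Calculated osmolality = 2·Na + glucose/18 + BUN/2.8
= 2·137 + 116/18 + 21/2.8
= 274 + 6.44 + 7.50
= 287.94 mOsm/kg ≈ 287.9 mOsm/kg
Osmolar gap = measured − calculated = 321 − 287.9 = 33.1 mOsm/kg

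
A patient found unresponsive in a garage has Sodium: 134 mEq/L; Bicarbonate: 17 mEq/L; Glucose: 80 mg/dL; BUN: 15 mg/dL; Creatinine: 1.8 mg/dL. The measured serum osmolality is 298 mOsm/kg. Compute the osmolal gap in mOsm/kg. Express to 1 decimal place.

Calculated osmolality = 2·Na + glucose/18 + BUN/2.8
= 2·134 + 80/18 + 15/2.8
= 268 + 4.44 + 5.36
= 277.8 mOsm/kg ≈ 277.8 mOsm/kg
Osmolar gap = measured − calculated = 298 − 277.8 = 20.2 mOsm/kg

20.2 mOsm/kg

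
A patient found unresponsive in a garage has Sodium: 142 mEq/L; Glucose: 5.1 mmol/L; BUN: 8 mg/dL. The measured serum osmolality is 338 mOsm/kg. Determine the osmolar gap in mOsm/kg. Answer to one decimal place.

46.0 mOsm/kg

Calculated osmolality = 2·Na + glucose + BUN/2.8
= 2·142 + 5.1 + 8/2.8
= 284 + 5.10 + 2.86
= 291.96 mOsm/kg ≈ 292.0 mOsm/kg
Osmolar gap = measured − calculated = 338 − 292.0 = 46.0 mOsm/kg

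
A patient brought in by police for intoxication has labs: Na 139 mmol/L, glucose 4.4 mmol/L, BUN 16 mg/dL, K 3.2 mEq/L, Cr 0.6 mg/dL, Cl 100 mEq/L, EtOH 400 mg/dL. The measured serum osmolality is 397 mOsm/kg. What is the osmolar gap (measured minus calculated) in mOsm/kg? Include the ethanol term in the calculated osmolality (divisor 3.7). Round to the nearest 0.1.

0.8 mOsm/kg

Calculated osmolality = 2·Na + glucose + BUN/2.8 + ethanol/3.7
= 2·139 + 4.4 + 16/2.8 + 400/3.7
= 278 + 4.40 + 5.71 + 108.11
= 396.22 mOsm/kg ≈ 396.2 mOsm/kg
Osmolar gap = measured − calculated = 397 − 396.2 = 0.8 mOsm/kg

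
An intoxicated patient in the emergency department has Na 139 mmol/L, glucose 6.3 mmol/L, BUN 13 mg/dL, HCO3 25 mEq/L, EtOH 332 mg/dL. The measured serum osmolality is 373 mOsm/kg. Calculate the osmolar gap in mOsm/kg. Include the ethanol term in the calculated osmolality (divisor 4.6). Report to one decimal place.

Calculated osmolality = 2·Na + glucose + BUN/2.8 + ethanol/4.6
= 2·139 + 6.3 + 13/2.8 + 332/4.6
= 278 + 6.30 + 4.64 + 72.17
= 361.11 mOsm/kg ≈ 361.1 mOsm/kg
Osmolar gap = measured − calculated = 373 − 361.1 = 11.9 mOsm/kg

11.9 mOsm/kg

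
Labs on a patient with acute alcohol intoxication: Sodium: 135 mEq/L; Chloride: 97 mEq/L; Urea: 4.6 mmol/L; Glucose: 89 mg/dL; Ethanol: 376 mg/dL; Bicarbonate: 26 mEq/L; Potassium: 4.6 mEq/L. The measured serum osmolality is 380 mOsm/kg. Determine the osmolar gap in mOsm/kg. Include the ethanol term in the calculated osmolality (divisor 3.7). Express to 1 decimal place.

Calculated osmolality = 2·Na + glucose/18 + urea + ethanol/3.7
= 2·135 + 89/18 + 4.6 + 376/3.7
= 270 + 4.94 + 4.60 + 101.62
= 381.16 mOsm/kg ≈ 381.2 mOsm/kg
Osmolar gap = measured − calculated = 380 − 381.2 = -1.2 mOsm/kg

-1.2 mOsm/kg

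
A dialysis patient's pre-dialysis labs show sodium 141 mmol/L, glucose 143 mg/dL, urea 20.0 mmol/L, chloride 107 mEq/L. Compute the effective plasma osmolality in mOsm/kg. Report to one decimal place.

289.9 mOsm/kg

Effective osmolality excludes urea (freely permeant across cell membranes):
2·Na + glucose/18
= 2·141 + 143/18
= 282 + 7.94
= 289.94 mOsm/kg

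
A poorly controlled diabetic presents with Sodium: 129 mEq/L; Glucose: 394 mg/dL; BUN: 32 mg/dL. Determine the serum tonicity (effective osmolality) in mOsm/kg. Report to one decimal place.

Effective osmolality excludes urea (freely permeant across cell membranes):
2·Na + glucose/18
= 2·129 + 394/18
= 258 + 21.89
= 279.89 mOsm/kg

279.9 mOsm/kg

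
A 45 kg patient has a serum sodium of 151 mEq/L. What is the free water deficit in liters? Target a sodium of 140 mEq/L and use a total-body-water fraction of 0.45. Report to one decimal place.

1.6 L

TBW = 0.45 · 45 = 20.25 L
Free water deficit = TBW · (Na/140 − 1)
= 20.25 · (151/140 − 1)
= 20.25 · 0.0786
= 1.59 L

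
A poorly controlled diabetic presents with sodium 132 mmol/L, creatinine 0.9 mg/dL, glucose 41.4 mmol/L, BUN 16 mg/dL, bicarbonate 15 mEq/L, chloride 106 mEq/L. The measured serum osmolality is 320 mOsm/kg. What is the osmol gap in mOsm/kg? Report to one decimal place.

8.9 mOsm/kg

Calculated osmolality = 2·Na + glucose + BUN/2.8
= 2·132 + 41.4 + 16/2.8
= 264 + 41.40 + 5.71
= 311.11 mOsm/kg ≈ 311.1 mOsm/kg
Osmolar gap = measured − calculated = 320 − 311.1 = 8.9 mOsm/kg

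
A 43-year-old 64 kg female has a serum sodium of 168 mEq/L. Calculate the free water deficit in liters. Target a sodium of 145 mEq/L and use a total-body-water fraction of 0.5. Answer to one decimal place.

5.1 L

TBW = 0.5 · 64 = 32 L
Free water deficit = TBW · (Na/145 − 1)
= 32 · (168/145 − 1)
= 32 · 0.1586
= 5.08 L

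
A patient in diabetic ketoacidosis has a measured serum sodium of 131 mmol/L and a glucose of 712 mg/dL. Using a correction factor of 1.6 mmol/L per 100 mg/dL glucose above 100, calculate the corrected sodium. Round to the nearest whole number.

Corrected Na = measured Na + 1.6 · (glucose − 100)/100
= 131 + 1.6 · (712 − 100)/100
= 131 + 9.8
= 140.8 mmol/L

141 mmol/L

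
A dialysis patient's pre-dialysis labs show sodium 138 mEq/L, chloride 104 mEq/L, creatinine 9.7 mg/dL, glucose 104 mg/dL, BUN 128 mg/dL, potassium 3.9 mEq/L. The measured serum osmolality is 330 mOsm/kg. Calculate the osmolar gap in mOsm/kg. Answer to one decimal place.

2.5 mOsm/kg

Calculated osmolality = 2·Na + glucose/18 + BUN/2.8
= 2·138 + 104/18 + 128/2.8
= 276 + 5.78 + 45.71
= 327.49 mOsm/kg ≈ 327.5 mOsm/kg
Osmolar gap = measured − calculated = 330 − 327.5 = 2.5 mOsm/kg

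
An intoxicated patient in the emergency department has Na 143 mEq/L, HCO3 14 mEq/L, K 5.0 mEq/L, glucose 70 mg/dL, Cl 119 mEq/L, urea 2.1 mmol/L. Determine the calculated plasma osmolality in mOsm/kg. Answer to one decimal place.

Calculated osmolality = 2·Na + glucose/18 + urea
= 2·143 + 70/18 + 2.1
= 286 + 3.89 + 2.10
= 291.99 mOsm/kg

292.0 mOsm/kg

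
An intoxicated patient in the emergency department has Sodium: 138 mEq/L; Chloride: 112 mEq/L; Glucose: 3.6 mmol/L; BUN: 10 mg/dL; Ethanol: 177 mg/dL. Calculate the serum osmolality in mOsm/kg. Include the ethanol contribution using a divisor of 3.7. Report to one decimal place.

331.0 mOsm/kg

Calculated osmolality = 2·Na + glucose + BUN/2.8 + ethanol/3.7
= 2·138 + 3.6 + 10/2.8 + 177/3.7
= 276 + 3.60 + 3.57 + 47.84
= 331.01 mOsm/kg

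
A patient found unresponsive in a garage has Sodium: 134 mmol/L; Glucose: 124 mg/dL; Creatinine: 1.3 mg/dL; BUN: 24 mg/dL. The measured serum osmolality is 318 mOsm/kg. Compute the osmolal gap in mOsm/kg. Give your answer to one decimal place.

34.5 mOsm/kg

Calculated osmolality = 2·Na + glucose/18 + BUN/2.8
= 2·134 + 124/18 + 24/2.8
= 268 + 6.89 + 8.57
= 283.46 mOsm/kg ≈ 283.5 mOsm/kg
Osmolar gap = measured − calculated = 318 − 283.5 = 34.5 mOsm/kg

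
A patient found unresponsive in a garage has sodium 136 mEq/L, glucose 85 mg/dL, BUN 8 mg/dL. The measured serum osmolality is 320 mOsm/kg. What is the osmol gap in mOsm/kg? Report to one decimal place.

40.4 mOsm/kg

Calculated osmolality = 2·Na + glucose/18 + BUN/2.8
= 2·136 + 85/18 + 8/2.8
= 272 + 4.72 + 2.86
= 279.58 mOsm/kg ≈ 279.6 mOsm/kg
Osmolar gap = measured − calculated = 320 − 279.6 = 40.4 mOsm/kg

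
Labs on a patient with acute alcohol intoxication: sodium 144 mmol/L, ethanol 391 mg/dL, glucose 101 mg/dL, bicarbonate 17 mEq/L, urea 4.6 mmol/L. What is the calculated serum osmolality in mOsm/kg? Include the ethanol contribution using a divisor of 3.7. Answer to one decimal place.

403.9 mOsm/kg

Calculated osmolality = 2·Na + glucose/18 + urea + ethanol/3.7
= 2·144 + 101/18 + 4.6 + 391/3.7
= 288 + 5.61 + 4.60 + 105.68
= 403.89 mOsm/kg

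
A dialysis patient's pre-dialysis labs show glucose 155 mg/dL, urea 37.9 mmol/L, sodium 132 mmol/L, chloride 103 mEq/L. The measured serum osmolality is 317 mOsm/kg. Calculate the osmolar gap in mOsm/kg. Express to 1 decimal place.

Calculated osmolality = 2·Na + glucose/18 + urea
= 2·132 + 155/18 + 37.9
= 264 + 8.61 + 37.90
= 310.51 mOsm/kg ≈ 310.5 mOsm/kg
Osmolar gap = measured − calculated = 317 − 310.5 = 6.5 mOsm/kg

6.5 mOsm/kg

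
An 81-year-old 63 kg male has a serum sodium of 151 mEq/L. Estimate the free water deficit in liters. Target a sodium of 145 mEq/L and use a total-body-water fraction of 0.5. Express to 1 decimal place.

1.3 L

TBW = 0.5 · 63 = 31.5 L
Free water deficit = TBW · (Na/145 − 1)
= 31.5 · (151/145 − 1)
= 31.5 · 0.0414
= 1.3 L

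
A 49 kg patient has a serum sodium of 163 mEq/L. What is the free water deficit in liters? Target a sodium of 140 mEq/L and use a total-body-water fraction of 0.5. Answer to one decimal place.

TBW = 0.5 · 49 = 24.5 L
Free water deficit = TBW · (Na/140 − 1)
= 24.5 · (163/140 − 1)
= 24.5 · 0.1643
= 4.03 L

4.0 L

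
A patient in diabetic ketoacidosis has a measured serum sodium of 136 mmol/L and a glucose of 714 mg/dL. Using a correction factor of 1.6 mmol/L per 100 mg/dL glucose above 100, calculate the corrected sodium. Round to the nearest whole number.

Corrected Na = measured Na + 1.6 · (glucose − 100)/100
= 136 + 1.6 · (714 − 100)/100
= 136 + 9.8
= 145.8 mmol/L

146 mmol/L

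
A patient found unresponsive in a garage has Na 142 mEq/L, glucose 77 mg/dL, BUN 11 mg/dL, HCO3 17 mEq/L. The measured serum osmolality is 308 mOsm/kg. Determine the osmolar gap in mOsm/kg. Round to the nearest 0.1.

Calculated osmolality = 2·Na + glucose/18 + BUN/2.8
= 2·142 + 77/18 + 11/2.8
= 284 + 4.28 + 3.93
= 292.21 mOsm/kg ≈ 292.2 mOsm/kg
Osmolar gap = measured − calculated = 308 − 292.2 = 15.8 mOsm/kg

15.8 mOsm/kg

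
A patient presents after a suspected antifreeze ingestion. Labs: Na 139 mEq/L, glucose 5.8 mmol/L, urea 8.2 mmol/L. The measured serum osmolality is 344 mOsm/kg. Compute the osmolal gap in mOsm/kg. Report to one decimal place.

Calculated osmolality = 2·Na + glucose + urea
= 2·139 + 5.8 + 8.2
= 278 + 5.80 + 8.20
= 292 mOsm/kg ≈ 292.0 mOsm/kg
Osmolar gap = measured − calculated = 344 − 292.0 = 52.0 mOsm/kg

52.0 mOsm/kg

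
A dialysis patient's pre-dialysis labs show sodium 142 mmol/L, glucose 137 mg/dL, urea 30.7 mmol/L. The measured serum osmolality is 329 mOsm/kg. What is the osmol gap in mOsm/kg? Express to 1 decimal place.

6.7 mOsm/kg

Calculated osmolality = 2·Na + glucose/18 + urea
= 2·142 + 137/18 + 30.7
= 284 + 7.61 + 30.70
= 322.31 mOsm/kg ≈ 322.3 mOsm/kg
Osmolar gap = measured − calculated = 329 − 322.3 = 6.7 mOsm/kg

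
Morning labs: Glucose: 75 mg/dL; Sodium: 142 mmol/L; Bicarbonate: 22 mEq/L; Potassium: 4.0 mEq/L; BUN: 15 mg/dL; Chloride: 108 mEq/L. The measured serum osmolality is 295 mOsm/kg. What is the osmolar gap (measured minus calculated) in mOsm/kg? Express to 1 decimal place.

1.5 mOsm/kg

Calculated osmolality = 2·Na + glucose/18 + BUN/2.8
= 2·142 + 75/18 + 15/2.8
= 284 + 4.17 + 5.36
= 293.53 mOsm/kg ≈ 293.5 mOsm/kg
Osmolar gap = measured − calculated = 295 − 293.5 = 1.5 mOsm/kg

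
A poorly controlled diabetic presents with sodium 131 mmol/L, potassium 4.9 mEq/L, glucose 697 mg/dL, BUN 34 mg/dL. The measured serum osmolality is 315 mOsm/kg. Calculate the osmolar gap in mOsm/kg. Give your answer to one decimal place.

Calculated osmolality = 2·Na + glucose/18 + BUN/2.8
= 2·131 + 697/18 + 34/2.8
= 262 + 38.72 + 12.14
= 312.86 mOsm/kg ≈ 312.9 mOsm/kg
Osmolar gap = measured − calculated = 315 − 312.9 = 2.1 mOsm/kg

2.1 mOsm/kg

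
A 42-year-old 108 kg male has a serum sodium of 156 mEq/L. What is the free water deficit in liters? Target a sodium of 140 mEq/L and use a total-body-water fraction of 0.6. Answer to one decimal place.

7.4 L

TBW = 0.6 · 108 = 64.8 L
Free water deficit = TBW · (Na/140 − 1)
= 64.8 · (156/140 − 1)
= 64.8 · 0.1143
= 7.41 L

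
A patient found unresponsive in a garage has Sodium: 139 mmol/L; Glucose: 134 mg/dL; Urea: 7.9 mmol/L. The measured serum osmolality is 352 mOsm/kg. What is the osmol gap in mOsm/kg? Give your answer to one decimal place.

Calculated osmolality = 2·Na + glucose/18 + urea
= 2·139 + 134/18 + 7.9
= 278 + 7.44 + 7.90
= 293.34 mOsm/kg ≈ 293.3 mOsm/kg
Osmolar gap = measured − calculated = 352 − 293.3 = 58.7 mOsm/kg

58.7 mOsm/kg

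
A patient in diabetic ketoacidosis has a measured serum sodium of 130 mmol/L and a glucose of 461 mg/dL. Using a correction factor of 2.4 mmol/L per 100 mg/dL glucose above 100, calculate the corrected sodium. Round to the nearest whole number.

139 mmol/L

Corrected Na = measured Na + 2.4 · (glucose − 100)/100
= 130 + 2.4 · (461 − 100)/100
= 130 + 8.7
= 138.7 mmol/L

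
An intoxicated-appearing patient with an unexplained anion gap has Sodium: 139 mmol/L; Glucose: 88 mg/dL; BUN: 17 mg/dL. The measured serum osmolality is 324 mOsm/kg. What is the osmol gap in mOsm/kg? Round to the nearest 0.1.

35.0 mOsm/kg

Calculated osmolality = 2·Na + glucose/18 + BUN/2.8
= 2·139 + 88/18 + 17/2.8
= 278 + 4.89 + 6.07
= 288.96 mOsm/kg ≈ 289.0 mOsm/kg
Osmolar gap = measured − calculated = 324 − 289.0 = 35.0 mOsm/kg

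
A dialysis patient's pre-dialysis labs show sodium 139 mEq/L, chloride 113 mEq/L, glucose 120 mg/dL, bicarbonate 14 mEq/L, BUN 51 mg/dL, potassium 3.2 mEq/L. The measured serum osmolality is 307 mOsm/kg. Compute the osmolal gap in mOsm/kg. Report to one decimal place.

4.1 mOsm/kg

Calculated osmolality = 2·Na + glucose/18 + BUN/2.8
= 2·139 + 120/18 + 51/2.8
= 278 + 6.67 + 18.21
= 302.88 mOsm/kg ≈ 302.9 mOsm/kg
Osmolar gap = measured − calculated = 307 − 302.9 = 4.1 mOsm/kg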